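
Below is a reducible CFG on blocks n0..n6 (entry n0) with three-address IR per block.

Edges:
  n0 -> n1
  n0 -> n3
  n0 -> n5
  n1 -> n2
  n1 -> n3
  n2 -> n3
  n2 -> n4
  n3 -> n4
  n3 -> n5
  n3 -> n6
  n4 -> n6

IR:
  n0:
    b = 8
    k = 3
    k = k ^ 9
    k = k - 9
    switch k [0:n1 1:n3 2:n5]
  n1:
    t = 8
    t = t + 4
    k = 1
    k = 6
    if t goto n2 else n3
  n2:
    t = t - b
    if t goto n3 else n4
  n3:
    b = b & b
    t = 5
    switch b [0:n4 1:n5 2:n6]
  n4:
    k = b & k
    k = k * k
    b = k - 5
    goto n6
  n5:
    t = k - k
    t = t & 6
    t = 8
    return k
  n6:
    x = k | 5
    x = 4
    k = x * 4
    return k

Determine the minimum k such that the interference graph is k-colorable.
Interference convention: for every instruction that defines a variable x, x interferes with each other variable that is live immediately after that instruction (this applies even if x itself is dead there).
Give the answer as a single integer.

Answer: 3

Analysis:
def/use:
  n0: {b,k} / ∅
  n1: {k,t} / ∅
  n2: {t} / {b,t}
  n3: {b,t} / {b}
  n4: {b,k} / {b,k}
  n5: {t} / {k}
  n6: {k,x} / {k}

Liveness:
  n0: in=∅ out={b,k}
  n1: in={b} out={b,k,t}
  n2: in={b,k,t} out={b,k}
  n3: in={b,k} out={b,k}
  n4: in={b,k} out={k}
  n5: in={k} out=∅
  n6: in={k} out=∅

Interfere edges:
  b↔{k,t}
  k↔{b,t}
  t↔{b,k}
  x↔∅

Chromatic number:
  {b,k,t} pairwise interfere (3-clique) ⇒ χ ≥ 3
  assign b→c0 k→c1 t→c2 x→c0 — no edge inside a register ⇒ χ ≤ 3
  χ = 3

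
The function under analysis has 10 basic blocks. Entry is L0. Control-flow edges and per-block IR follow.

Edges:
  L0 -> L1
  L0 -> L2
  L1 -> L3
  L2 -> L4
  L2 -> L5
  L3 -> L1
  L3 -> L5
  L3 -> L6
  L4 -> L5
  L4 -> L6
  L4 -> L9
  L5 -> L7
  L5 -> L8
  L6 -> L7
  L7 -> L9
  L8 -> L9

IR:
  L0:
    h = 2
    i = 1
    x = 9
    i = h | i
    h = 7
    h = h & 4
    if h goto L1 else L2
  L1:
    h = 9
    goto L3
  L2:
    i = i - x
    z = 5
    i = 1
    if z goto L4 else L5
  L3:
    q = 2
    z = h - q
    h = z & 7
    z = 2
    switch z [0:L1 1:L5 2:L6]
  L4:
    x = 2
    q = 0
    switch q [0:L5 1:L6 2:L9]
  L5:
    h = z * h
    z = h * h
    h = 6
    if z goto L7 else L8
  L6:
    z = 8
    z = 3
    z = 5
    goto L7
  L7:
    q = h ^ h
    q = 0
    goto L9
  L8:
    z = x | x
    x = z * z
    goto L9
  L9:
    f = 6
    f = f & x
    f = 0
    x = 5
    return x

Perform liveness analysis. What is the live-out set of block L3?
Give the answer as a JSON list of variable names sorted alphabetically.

Answer: ["h", "x", "z"]

Analysis:
Per-block:
  L0: {h,i,x} / ∅
  L1: {h} / ∅
  L2: {i,z} / {i,x}
  L3: {h,q,z} / {h}
  L4: {q,x} / ∅
  L5: {h,z} / {h,z}
  L6: {z} / ∅
  L7: {q} / {h}
  L8: {x,z} / {x}
  L9: {f,x} / {x}

Backward fixpoint:
  L0: in=∅ out={h,i,x}
  L1: in={x} out={h,x}
  L2: in={h,i,x} out={h,x,z}
  L3: in={h,x} out={h,x,z}
  L4: in={h,z} out={h,x,z}
  L5: in={h,x,z} out={h,x}
  L6: in={h,x} out={h,x}
  L7: in={h,x} out={x}
  L8: in={x} out={x}
  L9: in={x} out=∅

live-out(L3) = ["h", "x", "z"]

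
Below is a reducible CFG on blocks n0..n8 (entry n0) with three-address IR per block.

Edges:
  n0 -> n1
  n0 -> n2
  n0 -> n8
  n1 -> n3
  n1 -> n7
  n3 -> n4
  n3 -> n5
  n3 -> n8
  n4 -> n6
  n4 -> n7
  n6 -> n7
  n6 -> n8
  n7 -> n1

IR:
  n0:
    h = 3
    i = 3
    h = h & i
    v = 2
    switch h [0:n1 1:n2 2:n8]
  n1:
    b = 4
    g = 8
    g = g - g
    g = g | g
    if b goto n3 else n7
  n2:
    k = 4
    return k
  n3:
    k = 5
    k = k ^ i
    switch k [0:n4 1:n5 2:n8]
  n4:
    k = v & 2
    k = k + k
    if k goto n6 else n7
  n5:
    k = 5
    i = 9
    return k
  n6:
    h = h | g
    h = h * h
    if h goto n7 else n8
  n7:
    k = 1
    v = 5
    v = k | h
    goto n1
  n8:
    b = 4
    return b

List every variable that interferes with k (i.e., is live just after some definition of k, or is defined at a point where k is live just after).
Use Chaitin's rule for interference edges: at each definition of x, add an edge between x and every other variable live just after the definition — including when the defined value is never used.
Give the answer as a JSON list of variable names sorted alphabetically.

def/use:
  n0: def={h,i,v} ue=∅
  n1: def={b,g} ue=∅
  n2: def={k} ue=∅
  n3: def={k} ue={i}
  n4: def={k} ue={v}
  n5: def={i,k} ue=∅
  n6: def={h} ue={g,h}
  n7: def={k,v} ue={h}
  n8: def={b} ue=∅

Live sets:
  n0 li=∅ lo={h,i,v}
  n1 li={h,i,v} lo={g,h,i,v}
  n2 li=∅ lo=∅
  n3 li={g,h,i,v} lo={g,h,i,v}
  n4 li={g,h,i,v} lo={g,h,i}
  n5 li=∅ lo=∅
  n6 li={g,h,i} lo={h,i}
  n7 li={h,i} lo={h,i,v}
  n8 li=∅ lo=∅

Conflict graph:
  b — {g,h,i,v}
  g — {b,h,i,k,v}
  h — {b,g,i,k,v}
  i — {b,g,h,k,v}
  k — {g,h,i,v}
  v — {b,g,h,i,k}

N(k) = ["g", "h", "i", "v"]

Answer: ["g", "h", "i", "v"]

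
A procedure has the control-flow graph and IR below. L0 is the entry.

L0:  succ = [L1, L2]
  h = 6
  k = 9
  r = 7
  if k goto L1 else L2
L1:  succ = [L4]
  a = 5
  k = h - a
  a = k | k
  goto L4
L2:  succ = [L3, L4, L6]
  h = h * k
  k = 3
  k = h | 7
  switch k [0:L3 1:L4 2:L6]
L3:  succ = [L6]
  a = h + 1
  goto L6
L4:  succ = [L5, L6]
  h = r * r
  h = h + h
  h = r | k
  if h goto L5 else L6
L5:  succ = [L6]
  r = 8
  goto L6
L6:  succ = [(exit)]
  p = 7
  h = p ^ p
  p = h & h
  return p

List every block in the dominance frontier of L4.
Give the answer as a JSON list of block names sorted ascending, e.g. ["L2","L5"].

idom tree: L1←L0 L2←L0 L3←L2 L4←L0 L5←L4 L6←L0
Dom∩ at merges:
  L4: preds {L1,L2}: {L0,L1} ∩ {L0,L2} = {L0}; idom=L0
  L6: preds {L2,L3,L4,L5}: {L0,L2} ∩ {L0,L2,L3} ∩ {L0,L4} ∩ {L0,L4,L5} = {L0}; idom=L0

DF derivation:
  join L4 pred L1: L1 stop@L0
  join L4 pred L2: L2 stop@L0
  join L6 pred L2: L2 stop@L0
  join L6 pred L3: L3→L2 stop@L0
  join L6 pred L4: L4 stop@L0
  join L6 pred L5: L5→L4 stop@L0
  DF(L0)=∅
  DF(L1)={L4}
  DF(L2)={L4,L6}
  DF(L3)={L6}
  DF(L4)={L6}
  DF(L5)={L6}
  DF(L6)=∅

DF(L4) = ["L6"]

Answer: ["L6"]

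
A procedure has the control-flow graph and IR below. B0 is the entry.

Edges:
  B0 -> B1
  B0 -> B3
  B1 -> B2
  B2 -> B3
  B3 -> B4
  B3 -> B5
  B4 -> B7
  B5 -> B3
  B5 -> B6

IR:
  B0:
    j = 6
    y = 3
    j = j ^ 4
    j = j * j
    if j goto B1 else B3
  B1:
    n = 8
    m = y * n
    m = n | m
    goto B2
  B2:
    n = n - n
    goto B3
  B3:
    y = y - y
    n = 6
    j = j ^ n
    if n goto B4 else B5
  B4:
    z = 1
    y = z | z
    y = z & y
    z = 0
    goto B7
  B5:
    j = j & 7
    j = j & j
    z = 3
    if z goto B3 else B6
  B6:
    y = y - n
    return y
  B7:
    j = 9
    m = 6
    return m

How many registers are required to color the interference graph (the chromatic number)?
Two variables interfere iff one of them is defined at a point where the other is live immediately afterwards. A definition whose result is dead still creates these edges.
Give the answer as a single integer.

Answer: 4

Derivation:
def/use:
  B0 def {j,y} use ∅
  B1 def {m,n} use {y}
  B2 def {n} use {n}
  B3 def {j,n,y} use {j,y}
  B4 def {y,z} use ∅
  B5 def {j,z} use {j}
  B6 def {y} use {n,y}
  B7 def {j,m} use ∅

Live sets:
  live B0: ∅→{j,y}
  live B1: {j,y}→{j,n,y}
  live B2: {j,n,y}→{j,y}
  live B3: {j,y}→{j,n,y}
  live B4: ∅→∅
  live B5: {j,n,y}→{j,n,y}
  live B6: {n,y}→∅
  live B7: ∅→∅

Conflict graph:
  j↔{m,n,y,z}
  m↔{j,n,y}
  n↔{j,m,y,z}
  y↔{j,m,n,z}
  z↔{j,n,y}

Colouring:
  {j,m,n,y} pairwise interfere (4-clique) ⇒ χ ≥ 4
  assign j→c0 m→c3 n→c1 y→c2 z→c3 — no edge inside a register ⇒ χ ≤ 4
  χ = 4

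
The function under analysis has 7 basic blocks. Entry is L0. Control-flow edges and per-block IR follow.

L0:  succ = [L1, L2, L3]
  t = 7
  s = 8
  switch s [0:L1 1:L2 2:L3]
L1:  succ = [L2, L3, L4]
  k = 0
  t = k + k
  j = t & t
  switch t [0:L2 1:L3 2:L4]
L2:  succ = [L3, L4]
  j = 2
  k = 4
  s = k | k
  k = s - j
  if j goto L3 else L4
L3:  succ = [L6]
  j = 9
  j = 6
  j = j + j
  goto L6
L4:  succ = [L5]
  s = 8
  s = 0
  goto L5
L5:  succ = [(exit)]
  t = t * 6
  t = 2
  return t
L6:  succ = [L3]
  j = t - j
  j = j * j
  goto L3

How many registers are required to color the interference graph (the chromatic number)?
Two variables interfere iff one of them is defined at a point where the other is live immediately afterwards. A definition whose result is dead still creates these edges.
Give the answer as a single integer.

def/use:
  L0 def {s,t} use ∅
  L1 def {j,k,t} use ∅
  L2 def {j,k,s} use ∅
  L3 def {j} use ∅
  L4 def {s} use ∅
  L5 def {t} use {t}
  L6 def {j} use {j,t}

Backward fixpoint:
  live L0: ∅→{t}
  live L1: ∅→{t}
  live L2: {t}→{t}
  live L3: {t}→{j,t}
  live L4: {t}→{t}
  live L5: {t}→∅
  live L6: {j,t}→{t}

Conflict graph:
  j: {k,s,t}
  k: {j,t}
  s: {j,t}
  t: {j,k,s}

Registers:
  clique {j,k,t} ⇒ need ≥ 3
  assign j→R0 k→R2 s→R2 t→R1 — no edge inside a register ⇒ χ ≤ 3
  χ = 3

Answer: 3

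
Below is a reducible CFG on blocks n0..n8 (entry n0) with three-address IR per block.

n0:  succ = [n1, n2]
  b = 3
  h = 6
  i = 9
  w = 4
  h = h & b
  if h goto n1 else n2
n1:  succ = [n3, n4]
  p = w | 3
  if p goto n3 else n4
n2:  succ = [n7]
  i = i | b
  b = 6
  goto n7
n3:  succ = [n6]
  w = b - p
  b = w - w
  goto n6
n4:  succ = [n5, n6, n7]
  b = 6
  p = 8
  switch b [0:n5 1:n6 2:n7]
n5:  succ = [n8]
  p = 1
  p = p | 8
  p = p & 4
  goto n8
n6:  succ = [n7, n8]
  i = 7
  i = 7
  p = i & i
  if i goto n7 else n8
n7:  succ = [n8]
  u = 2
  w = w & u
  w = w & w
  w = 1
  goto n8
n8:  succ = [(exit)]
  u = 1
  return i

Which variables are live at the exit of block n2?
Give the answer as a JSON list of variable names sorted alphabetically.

Answer: ["i", "w"]

Analysis:
Block summaries:
  n0: def={b,h,i,w} ue=∅
  n1: def={p} ue={w}
  n2: def={b,i} ue={b,i}
  n3: def={b,w} ue={b,p}
  n4: def={b,p} ue=∅
  n5: def={p} ue=∅
  n6: def={i,p} ue=∅
  n7: def={u,w} ue={w}
  n8: def={u} ue={i}

Live sets:
  n0 li=∅ lo={b,i,w}
  n1 li={b,i,w} lo={b,i,p,w}
  n2 li={b,i,w} lo={i,w}
  n3 li={b,p} lo={w}
  n4 li={i,w} lo={i,w}
  n5 li={i} lo={i}
  n6 li={w} lo={i,w}
  n7 li={i,w} lo={i}
  n8 li={i} lo=∅

live-out(n2) = ["i", "w"]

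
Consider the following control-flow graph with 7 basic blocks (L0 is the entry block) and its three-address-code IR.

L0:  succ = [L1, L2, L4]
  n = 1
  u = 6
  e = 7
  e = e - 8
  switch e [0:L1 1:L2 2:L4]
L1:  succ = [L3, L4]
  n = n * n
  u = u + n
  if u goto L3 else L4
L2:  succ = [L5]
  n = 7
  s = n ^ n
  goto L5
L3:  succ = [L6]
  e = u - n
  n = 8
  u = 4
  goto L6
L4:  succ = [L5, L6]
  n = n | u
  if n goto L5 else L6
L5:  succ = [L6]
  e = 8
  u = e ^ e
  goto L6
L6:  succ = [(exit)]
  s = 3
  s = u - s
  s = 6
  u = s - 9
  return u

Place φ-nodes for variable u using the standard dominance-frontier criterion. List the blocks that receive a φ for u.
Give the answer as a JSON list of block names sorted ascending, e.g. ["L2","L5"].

idom tree: L1←L0 L2←L0 L3←L1 L4←L0 L5←L0 L6←L0
Dom∩ at merges:
  L4: preds {L0,L1}: {L0} ∩ {L0,L1} = {L0}; idom=L0
  L5: preds {L2,L4}: {L0,L2} ∩ {L0,L4} = {L0}; idom=L0
  L6: preds {L3,L4,L5}: {L0,L1,L3} ∩ {L0,L4} ∩ {L0,L5} = {L0}; idom=L0

DF walk-up:
  L4←L0: walk · to L0
  L4←L1: walk L1 to L0
  L5←L2: walk L2 to L0
  L5←L4: walk L4 to L0
  L6←L3: walk L3→L1 to L0
  L6←L4: walk L4 to L0
  L6←L5: walk L5 to L0
  DF(L0)=∅
  DF(L1)={L4,L6}
  DF(L2)={L5}
  DF(L3)={L6}
  DF(L4)={L5,L6}
  DF(L5)={L6}
  DF(L6)=∅

φ for u: defs {L0,L1,L3,L5,L6}
  DF⁺ = {L4,L5,L6}

Answer: ["L4", "L5", "L6"]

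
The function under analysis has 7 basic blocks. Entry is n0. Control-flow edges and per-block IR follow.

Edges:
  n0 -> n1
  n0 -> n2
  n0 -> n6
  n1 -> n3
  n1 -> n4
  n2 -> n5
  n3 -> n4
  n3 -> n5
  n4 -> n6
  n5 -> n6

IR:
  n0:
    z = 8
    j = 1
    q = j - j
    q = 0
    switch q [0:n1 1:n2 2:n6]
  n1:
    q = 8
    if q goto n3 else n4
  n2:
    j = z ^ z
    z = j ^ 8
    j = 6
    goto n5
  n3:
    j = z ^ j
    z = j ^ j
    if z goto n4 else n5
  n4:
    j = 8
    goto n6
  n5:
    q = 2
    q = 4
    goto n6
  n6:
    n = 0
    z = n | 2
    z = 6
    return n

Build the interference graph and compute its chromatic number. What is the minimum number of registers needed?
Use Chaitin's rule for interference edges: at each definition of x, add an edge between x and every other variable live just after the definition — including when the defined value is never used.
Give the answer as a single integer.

Answer: 3

Derivation:
def/use:
  n0 def {j,q,z} use ∅
  n1 def {q} use ∅
  n2 def {j,z} use {z}
  n3 def {j,z} use {j,z}
  n4 def {j} use ∅
  n5 def {q} use ∅
  n6 def {n,z} use ∅

Liveness:
  n0: in=∅ out={j,z}
  n1: in={j,z} out={j,z}
  n2: in={z} out=∅
  n3: in={j,z} out=∅
  n4: in=∅ out=∅
  n5: in=∅ out=∅
  n6: in=∅ out=∅

Conflict graph:
  j — {q,z}
  n — {z}
  q — {j,z}
  z — {j,n,q}

Colouring:
  clique {j,q,z} ⇒ need ≥ 3
  assign j→c1 n→c1 q→c2 z→c0 — no edge inside a register ⇒ χ ≤ 3
  χ = 3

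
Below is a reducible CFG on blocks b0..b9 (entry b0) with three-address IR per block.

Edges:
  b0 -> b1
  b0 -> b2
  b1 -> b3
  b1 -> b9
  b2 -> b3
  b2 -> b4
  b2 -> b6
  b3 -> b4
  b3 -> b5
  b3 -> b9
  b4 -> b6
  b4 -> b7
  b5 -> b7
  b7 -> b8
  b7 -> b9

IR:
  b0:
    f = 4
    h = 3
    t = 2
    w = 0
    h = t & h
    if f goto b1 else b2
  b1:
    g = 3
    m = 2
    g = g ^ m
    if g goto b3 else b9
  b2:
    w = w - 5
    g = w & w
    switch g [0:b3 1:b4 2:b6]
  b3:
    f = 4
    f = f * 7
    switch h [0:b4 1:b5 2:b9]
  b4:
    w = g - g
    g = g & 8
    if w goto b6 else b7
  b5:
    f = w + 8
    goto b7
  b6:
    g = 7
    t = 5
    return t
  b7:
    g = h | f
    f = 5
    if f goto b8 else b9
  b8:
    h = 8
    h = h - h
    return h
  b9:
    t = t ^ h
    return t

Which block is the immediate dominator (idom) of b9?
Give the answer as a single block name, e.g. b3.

Answer: b0

Analysis:
idom tree: b1←b0 b2←b0 b3←b0 b4←b0 b5←b3 b6←b0 b7←b0 b8←b7 b9←b0
Dom at joins:
  b3: preds {b1,b2}: {b0,b1} ∩ {b0,b2} = {b0}; idom=b0
  b4: preds {b2,b3}: {b0,b2} ∩ {b0,b3} = {b0}; idom=b0
  b6: preds {b2,b4}: {b0,b2} ∩ {b0,b4} = {b0}; idom=b0
  b7: preds {b4,b5}: {b0,b4} ∩ {b0,b3,b5} = {b0}; idom=b0
  b9: preds {b1,b3,b7}: {b0,b1} ∩ {b0,b3} ∩ {b0,b7} = {b0}; idom=b0

idom(b9) = b0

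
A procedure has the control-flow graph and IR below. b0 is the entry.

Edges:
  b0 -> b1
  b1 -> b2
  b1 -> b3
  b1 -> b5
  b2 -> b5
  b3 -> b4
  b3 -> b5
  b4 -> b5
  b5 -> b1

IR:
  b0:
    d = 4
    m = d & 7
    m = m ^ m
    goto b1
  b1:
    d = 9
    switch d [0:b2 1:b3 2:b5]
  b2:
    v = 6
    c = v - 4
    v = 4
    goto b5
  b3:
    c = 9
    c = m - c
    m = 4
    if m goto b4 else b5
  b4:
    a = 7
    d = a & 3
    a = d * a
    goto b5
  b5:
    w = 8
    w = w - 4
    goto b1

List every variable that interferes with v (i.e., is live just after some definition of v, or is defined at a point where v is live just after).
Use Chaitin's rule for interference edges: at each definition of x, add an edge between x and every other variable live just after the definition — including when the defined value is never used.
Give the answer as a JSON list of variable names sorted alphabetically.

Answer: ["m"]

Working:
Block summaries:
  b0: {d,m} / ∅
  b1: {d} / ∅
  b2: {c,v} / ∅
  b3: {c,m} / {m}
  b4: {a,d} / ∅
  b5: {w} / ∅

Live sets:
  live b0: ∅→{m}
  live b1: {m}→{m}
  live b2: {m}→{m}
  live b3: {m}→{m}
  live b4: {m}→{m}
  live b5: {m}→{m}

Conflict graph:
  a: {d,m}
  c: {m}
  d: {a,m}
  m: {a,c,d,v,w}
  v: {m}
  w: {m}

N(v) = ["m"]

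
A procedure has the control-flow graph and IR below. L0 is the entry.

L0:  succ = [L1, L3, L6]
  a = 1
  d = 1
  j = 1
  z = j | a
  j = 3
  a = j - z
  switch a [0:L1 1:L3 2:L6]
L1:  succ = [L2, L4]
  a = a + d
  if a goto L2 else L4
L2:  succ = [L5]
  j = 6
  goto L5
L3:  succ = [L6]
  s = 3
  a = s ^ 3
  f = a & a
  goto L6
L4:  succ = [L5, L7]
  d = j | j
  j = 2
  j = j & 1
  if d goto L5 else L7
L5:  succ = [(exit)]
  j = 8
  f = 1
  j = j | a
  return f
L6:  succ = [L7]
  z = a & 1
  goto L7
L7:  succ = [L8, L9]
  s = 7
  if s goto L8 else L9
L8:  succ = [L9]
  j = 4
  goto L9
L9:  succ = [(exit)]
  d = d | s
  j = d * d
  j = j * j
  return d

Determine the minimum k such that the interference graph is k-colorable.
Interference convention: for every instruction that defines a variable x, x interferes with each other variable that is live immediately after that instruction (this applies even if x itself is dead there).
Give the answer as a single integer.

Block summaries:
  L0: def={a,d,j,z} ue=∅
  L1: def={a} ue={a,d}
  L2: def={j} ue=∅
  L3: def={a,f,s} ue=∅
  L4: def={d,j} ue={j}
  L5: def={f,j} ue={a}
  L6: def={z} ue={a}
  L7: def={s} ue=∅
  L8: def={j} ue=∅
  L9: def={d,j} ue={d,s}

Live sets:
  L0 li=∅ lo={a,d,j}
  L1 li={a,d,j} lo={a,j}
  L2 li={a} lo={a}
  L3 li={d} lo={a,d}
  L4 li={a,j} lo={a,d}
  L5 li={a} lo=∅
  L6 li={a,d} lo={d}
  L7 li={d} lo={d,s}
  L8 li={d,s} lo={d,s}
  L9 li={d,s} lo=∅

Interference:
  a↔{d,f,j}
  d↔{a,f,j,s,z}
  f↔{a,d,j}
  j↔{a,d,f,s,z}
  s↔{d,j}
  z↔{d,j}

Chromatic number:
  {a,d,f,j} pairwise interfere (4-clique) ⇒ χ ≥ 4
  4-colouring: R0={d}  R1={j}  R2={a,s,z}  R3={f}
  χ = 4

Answer: 4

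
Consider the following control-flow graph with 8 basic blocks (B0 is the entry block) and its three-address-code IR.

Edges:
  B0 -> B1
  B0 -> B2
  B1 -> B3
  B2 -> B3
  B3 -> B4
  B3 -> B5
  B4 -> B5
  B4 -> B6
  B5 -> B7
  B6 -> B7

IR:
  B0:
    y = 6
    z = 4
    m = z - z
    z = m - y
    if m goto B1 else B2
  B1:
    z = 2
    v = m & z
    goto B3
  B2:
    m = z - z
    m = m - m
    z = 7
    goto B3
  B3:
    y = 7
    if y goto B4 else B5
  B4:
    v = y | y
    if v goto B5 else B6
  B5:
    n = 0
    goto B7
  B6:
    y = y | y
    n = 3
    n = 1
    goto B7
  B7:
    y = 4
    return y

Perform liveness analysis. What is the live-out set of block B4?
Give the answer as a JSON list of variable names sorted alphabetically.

Answer: ["y"]

Derivation:
Per-block:
  B0: {m,y,z} / ∅
  B1: {v,z} / {m}
  B2: {m,z} / {z}
  B3: {y} / ∅
  B4: {v} / {y}
  B5: {n} / ∅
  B6: {n,y} / {y}
  B7: {y} / ∅

Backward fixpoint:
  B0: in=∅ out={m,z}
  B1: in={m} out=∅
  B2: in={z} out=∅
  B3: in=∅ out={y}
  B4: in={y} out={y}
  B5: in=∅ out=∅
  B6: in={y} out=∅
  B7: in=∅ out=∅

live-out(B4) = ["y"]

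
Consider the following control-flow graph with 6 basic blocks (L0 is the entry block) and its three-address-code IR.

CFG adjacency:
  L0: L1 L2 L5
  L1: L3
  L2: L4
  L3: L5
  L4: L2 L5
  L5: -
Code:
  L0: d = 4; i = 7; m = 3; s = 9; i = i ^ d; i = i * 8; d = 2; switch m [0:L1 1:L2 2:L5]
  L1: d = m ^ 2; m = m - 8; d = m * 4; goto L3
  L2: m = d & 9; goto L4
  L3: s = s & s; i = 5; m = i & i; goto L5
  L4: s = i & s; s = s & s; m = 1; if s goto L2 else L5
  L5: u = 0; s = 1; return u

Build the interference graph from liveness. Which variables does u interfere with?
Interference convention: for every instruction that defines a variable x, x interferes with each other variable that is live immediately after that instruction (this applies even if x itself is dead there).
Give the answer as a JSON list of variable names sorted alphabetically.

Answer: ["s"]

Working:
Per-block:
  L0 def {d,i,m,s} use ∅
  L1 def {d,m} use {m}
  L2 def {m} use {d}
  L3 def {i,m,s} use {s}
  L4 def {m,s} use {i,s}
  L5 def {s,u} use ∅

Liveness:
  live L0: ∅→{d,i,m,s}
  live L1: {m,s}→{s}
  live L2: {d,i,s}→{d,i,s}
  live L3: {s}→∅
  live L4: {d,i,s}→{d,i,s}
  live L5: ∅→∅

Interference:
  d — {i,m,s}
  i — {d,m,s}
  m — {d,i,s}
  s — {d,i,m,u}
  u — {s}

N(u) = ["s"]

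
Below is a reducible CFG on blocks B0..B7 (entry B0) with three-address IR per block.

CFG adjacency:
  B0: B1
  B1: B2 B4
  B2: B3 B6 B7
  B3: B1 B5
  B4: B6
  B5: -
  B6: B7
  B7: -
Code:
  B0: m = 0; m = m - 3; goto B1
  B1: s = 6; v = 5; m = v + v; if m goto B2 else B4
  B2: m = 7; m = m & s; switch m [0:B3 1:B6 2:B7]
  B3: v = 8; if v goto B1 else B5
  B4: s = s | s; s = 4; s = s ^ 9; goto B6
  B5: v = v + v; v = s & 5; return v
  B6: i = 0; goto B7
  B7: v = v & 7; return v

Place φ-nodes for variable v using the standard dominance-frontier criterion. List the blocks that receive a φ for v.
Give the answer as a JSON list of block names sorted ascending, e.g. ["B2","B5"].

Answer: ["B1"]

Derivation:
idom tree: B1←B0 B2←B1 B3←B2 B4←B1 B5←B3 B6←B1 B7←B1
Dom at joins:
  B1: preds {B0,B3}: {B0} ∩ {B0,B1,B2,B3} = {B0}; idom=B0
  B6: preds {B2,B4}: {B0,B1,B2} ∩ {B0,B1,B4} = {B0,B1}; idom=B1
  B7: preds {B2,B6}: {B0,B1,B2} ∩ {B0,B1,B6} = {B0,B1}; idom=B1

DF walk-up:
  join B1 pred B0: · stop@B0
  join B1 pred B3: B3→B2→B1 stop@B0
  join B6 pred B2: B2 stop@B1
  join B6 pred B4: B4 stop@B1
  join B7 pred B2: B2 stop@B1
  join B7 pred B6: B6 stop@B1
  B0: DF=∅
  B1: DF={B1}
  B2: DF={B1,B6,B7}
  B3: DF={B1}
  B4: DF={B6}
  B5: DF=∅
  B6: DF={B7}
  B7: DF=∅

φ for v: defs {B1,B3,B5,B7}
  DF⁺ = {B1}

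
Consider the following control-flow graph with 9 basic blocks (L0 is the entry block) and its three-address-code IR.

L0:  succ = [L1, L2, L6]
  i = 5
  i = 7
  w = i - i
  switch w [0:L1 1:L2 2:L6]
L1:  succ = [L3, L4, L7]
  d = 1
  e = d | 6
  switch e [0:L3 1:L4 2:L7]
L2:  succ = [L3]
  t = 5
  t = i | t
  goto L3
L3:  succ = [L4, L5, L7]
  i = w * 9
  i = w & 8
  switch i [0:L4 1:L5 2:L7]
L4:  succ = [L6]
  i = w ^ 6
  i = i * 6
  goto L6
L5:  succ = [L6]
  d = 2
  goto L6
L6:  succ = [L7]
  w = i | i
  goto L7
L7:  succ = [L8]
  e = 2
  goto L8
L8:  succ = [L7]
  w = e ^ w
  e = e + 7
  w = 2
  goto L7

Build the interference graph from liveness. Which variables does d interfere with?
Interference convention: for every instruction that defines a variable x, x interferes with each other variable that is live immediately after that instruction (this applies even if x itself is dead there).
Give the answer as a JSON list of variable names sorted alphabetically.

Block summaries:
  L0: def={i,w} ue=∅
  L1: def={d,e} ue=∅
  L2: def={t} ue={i}
  L3: def={i} ue={w}
  L4: def={i} ue={w}
  L5: def={d} ue=∅
  L6: def={w} ue={i}
  L7: def={e} ue=∅
  L8: def={e,w} ue={e,w}

Live sets:
  L0 li=∅ lo={i,w}
  L1 li={w} lo={w}
  L2 li={i,w} lo={w}
  L3 li={w} lo={i,w}
  L4 li={w} lo={i}
  L5 li={i} lo={i}
  L6 li={i} lo={w}
  L7 li={w} lo={e,w}
  L8 li={e,w} lo={w}

Interference:
  d↔{i,w}
  e↔{w}
  i↔{d,t,w}
  t↔{i,w}
  w↔{d,e,i,t}

N(d) = ["i", "w"]

Answer: ["i", "w"]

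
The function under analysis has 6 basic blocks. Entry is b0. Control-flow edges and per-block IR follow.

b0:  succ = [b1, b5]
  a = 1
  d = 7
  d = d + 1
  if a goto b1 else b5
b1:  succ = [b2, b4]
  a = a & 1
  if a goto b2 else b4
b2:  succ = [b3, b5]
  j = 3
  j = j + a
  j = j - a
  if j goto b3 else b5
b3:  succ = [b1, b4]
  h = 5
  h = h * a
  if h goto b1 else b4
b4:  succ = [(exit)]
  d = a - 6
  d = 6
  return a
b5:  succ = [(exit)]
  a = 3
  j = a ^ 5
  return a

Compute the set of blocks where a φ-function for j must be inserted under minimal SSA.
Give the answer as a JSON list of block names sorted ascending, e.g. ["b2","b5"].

Answer: ["b1", "b4", "b5"]

Derivation:
idom tree: b1←b0 b2←b1 b3←b2 b4←b1 b5←b0
Join-block Dom:
  b1: preds {b0,b3}: {b0} ∩ {b0,b1,b2,b3} = {b0}; idom=b0
  b4: preds {b1,b3}: {b0,b1} ∩ {b0,b1,b2,b3} = {b0,b1}; idom=b1
  b5: preds {b0,b2}: {b0} ∩ {b0,b1,b2} = {b0}; idom=b0

DF walk-up:
  b1←b0: walk · to b0
  b1←b3: walk b3→b2→b1 to b0
  b4←b1: walk · to b1
  b4←b3: walk b3→b2 to b1
  b5←b0: walk · to b0
  b5←b2: walk b2→b1 to b0
  b0 → ∅
  b1 → {b1,b5}
  b2 → {b1,b4,b5}
  b3 → {b1,b4}
  b4 → ∅
  b5 → ∅

φ for j: defs {b2,b5}
  DF⁺ = {b1,b4,b5}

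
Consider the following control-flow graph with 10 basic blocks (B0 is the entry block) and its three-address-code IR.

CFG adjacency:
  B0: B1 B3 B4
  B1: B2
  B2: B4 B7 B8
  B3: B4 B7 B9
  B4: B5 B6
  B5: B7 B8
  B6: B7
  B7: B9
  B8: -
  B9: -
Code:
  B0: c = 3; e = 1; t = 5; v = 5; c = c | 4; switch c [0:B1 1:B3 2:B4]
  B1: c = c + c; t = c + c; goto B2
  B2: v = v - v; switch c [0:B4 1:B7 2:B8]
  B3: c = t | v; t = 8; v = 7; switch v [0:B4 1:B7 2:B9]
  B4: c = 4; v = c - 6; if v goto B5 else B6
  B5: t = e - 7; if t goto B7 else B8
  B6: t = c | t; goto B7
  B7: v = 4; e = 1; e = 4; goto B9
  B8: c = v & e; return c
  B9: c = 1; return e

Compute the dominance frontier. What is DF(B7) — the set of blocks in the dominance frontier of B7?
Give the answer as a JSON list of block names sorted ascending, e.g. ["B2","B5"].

idom tree: B1←B0 B2←B1 B3←B0 B4←B0 B5←B4 B6←B4 B7←B0 B8←B0 B9←B0
Dom∩ at merges:
  B4: preds {B0,B2,B3}: {B0} ∩ {B0,B1,B2} ∩ {B0,B3} = {B0}; idom=B0
  B7: preds {B2,B3,B5,B6}: {B0,B1,B2} ∩ {B0,B3} ∩ {B0,B4,B5} ∩ {B0,B4,B6} = {B0}; idom=B0
  B8: preds {B2,B5}: {B0,B1,B2} ∩ {B0,B4,B5} = {B0}; idom=B0
  B9: preds {B3,B7}: {B0,B3} ∩ {B0,B7} = {B0}; idom=B0

DF derivation:
  B4←B0: walk · to B0
  B4←B2: walk B2→B1 to B0
  B4←B3: walk B3 to B0
  B7←B2: walk B2→B1 to B0
  B7←B3: walk B3 to B0
  B7←B5: walk B5→B4 to B0
  B7←B6: walk B6→B4 to B0
  B8←B2: walk B2→B1 to B0
  B8←B5: walk B5→B4 to B0
  B9←B3: walk B3 to B0
  B9←B7: walk B7 to B0
  B0 → ∅
  B1 → {B4,B7,B8}
  B2 → {B4,B7,B8}
  B3 → {B4,B7,B9}
  B4 → {B7,B8}
  B5 → {B7,B8}
  B6 → {B7}
  B7 → {B9}
  B8 → ∅
  B9 → ∅

DF(B7) = ["B9"]

Answer: ["B9"]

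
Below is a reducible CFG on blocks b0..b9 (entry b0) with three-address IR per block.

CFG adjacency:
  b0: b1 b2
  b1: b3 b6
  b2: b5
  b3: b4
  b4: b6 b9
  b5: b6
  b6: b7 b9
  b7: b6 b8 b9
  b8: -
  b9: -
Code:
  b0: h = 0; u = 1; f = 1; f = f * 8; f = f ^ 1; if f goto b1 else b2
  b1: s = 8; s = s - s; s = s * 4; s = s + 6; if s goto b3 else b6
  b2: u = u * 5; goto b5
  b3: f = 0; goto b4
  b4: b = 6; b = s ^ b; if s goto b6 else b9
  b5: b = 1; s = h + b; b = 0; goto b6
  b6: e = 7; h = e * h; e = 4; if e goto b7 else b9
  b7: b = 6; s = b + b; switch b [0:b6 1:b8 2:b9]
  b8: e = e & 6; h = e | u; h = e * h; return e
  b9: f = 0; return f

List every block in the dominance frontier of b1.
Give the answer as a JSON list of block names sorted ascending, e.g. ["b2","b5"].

idom tree: b1←b0 b2←b0 b3←b1 b4←b3 b5←b2 b6←b0 b7←b6 b8←b7 b9←b0
Dom∩ at merges:
  b6: preds {b1,b4,b5,b7}: {b0,b1} ∩ {b0,b1,b3,b4} ∩ {b0,b2,b5} ∩ {b0,b6,b7} = {b0}; idom=b0
  b9: preds {b4,b6,b7}: {b0,b1,b3,b4} ∩ {b0,b6} ∩ {b0,b6,b7} = {b0}; idom=b0

DF walk-up:
  b6←b1: walk b1 to b0
  b6←b4: walk b4→b3→b1 to b0
  b6←b5: walk b5→b2 to b0
  b6←b7: walk b7→b6 to b0
  b9←b4: walk b4→b3→b1 to b0
  b9←b6: walk b6 to b0
  b9←b7: walk b7→b6 to b0
  b0 → ∅
  b1 → {b6,b9}
  b2 → {b6}
  b3 → {b6,b9}
  b4 → {b6,b9}
  b5 → {b6}
  b6 → {b6,b9}
  b7 → {b6,b9}
  b8 → ∅
  b9 → ∅

DF(b1) = ["b6", "b9"]

Answer: ["b6", "b9"]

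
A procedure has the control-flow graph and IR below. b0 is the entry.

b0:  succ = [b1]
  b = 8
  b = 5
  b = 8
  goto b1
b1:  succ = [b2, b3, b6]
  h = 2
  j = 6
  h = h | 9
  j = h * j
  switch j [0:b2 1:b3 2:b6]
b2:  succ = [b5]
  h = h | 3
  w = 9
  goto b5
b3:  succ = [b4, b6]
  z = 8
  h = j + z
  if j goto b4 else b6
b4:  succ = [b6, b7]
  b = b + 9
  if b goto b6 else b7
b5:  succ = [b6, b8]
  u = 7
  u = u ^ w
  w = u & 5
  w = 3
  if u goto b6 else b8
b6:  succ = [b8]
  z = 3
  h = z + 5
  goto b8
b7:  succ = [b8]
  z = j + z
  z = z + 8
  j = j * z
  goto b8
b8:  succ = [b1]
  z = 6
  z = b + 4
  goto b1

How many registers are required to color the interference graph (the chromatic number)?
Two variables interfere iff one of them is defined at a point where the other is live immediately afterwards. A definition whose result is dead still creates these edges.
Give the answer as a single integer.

Answer: 4

Working:
Per-block:
  b0: {b} / ∅
  b1: {h,j} / ∅
  b2: {h,w} / {h}
  b3: {h,z} / {j}
  b4: {b} / {b}
  b5: {u,w} / {w}
  b6: {h,z} / ∅
  b7: {j,z} / {j,z}
  b8: {z} / {b}

Backward fixpoint:
  live b0: ∅→{b}
  live b1: {b}→{b,h,j}
  live b2: {b,h}→{b,w}
  live b3: {b,j}→{b,j,z}
  live b4: {b,j,z}→{b,j,z}
  live b5: {b,w}→{b}
  live b6: {b}→{b}
  live b7: {b,j,z}→{b}
  live b8: {b}→{b}

Interfere edges:
  b↔{h,j,u,w,z}
  h↔{b,j,z}
  j↔{b,h,z}
  u↔{b,w}
  w↔{b,u}
  z↔{b,h,j}

Registers:
  lower bound: {b,h,j,z} mutually conflict ⇒ χ ≥ 4
  assign b→c0 h→c1 j→c2 u→c1 w→c2 z→c3 — no edge inside a register ⇒ χ ≤ 4
  χ = 4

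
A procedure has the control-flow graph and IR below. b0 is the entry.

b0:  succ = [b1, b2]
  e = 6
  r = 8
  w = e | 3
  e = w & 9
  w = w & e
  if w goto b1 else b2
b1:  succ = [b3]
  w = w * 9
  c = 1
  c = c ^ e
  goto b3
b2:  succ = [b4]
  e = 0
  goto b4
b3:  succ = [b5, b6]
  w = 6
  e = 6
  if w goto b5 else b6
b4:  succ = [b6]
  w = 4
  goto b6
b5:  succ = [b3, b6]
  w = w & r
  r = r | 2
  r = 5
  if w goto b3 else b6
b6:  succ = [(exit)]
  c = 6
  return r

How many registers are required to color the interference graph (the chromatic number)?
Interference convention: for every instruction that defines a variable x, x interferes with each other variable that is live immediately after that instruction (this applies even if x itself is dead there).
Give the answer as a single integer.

Per-block:
  b0: {e,r,w} / ∅
  b1: {c,w} / {e,w}
  b2: {e} / ∅
  b3: {e,w} / ∅
  b4: {w} / ∅
  b5: {r,w} / {r,w}
  b6: {c} / {r}

Live sets:
  live b0: ∅→{e,r,w}
  live b1: {e,r,w}→{r}
  live b2: {r}→{r}
  live b3: {r}→{r,w}
  live b4: {r}→{r}
  live b5: {r,w}→{r}
  live b6: {r}→∅

Interfere edges:
  c — {e,r}
  e — {c,r,w}
  r — {c,e,w}
  w — {e,r}

Colouring:
  {c,e,r} pairwise interfere (3-clique) ⇒ χ ≥ 3
  3-colouring: r0={e}  r1={r}  r2={c,w}
  χ = 3

Answer: 3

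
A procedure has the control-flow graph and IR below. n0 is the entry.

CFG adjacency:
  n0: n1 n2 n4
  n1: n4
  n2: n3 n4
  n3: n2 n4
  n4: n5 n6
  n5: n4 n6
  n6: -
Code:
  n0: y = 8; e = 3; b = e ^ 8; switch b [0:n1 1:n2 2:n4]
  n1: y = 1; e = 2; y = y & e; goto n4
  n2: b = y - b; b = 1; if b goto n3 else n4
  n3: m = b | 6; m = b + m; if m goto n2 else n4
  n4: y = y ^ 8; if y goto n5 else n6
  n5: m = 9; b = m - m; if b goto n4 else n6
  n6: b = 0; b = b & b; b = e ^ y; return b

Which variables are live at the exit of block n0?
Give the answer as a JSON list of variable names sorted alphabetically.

Answer: ["b", "e", "y"]

Derivation:
Block summaries:
  n0: {b,e,y} / ∅
  n1: {e,y} / ∅
  n2: {b} / {b,y}
  n3: {m} / {b}
  n4: {y} / {y}
  n5: {b,m} / ∅
  n6: {b} / {e,y}

Liveness:
  n0: in=∅ out={b,e,y}
  n1: in=∅ out={e,y}
  n2: in={b,e,y} out={b,e,y}
  n3: in={b,e,y} out={b,e,y}
  n4: in={e,y} out={e,y}
  n5: in={e,y} out={e,y}
  n6: in={e,y} out=∅

live-out(n0) = ["b", "e", "y"]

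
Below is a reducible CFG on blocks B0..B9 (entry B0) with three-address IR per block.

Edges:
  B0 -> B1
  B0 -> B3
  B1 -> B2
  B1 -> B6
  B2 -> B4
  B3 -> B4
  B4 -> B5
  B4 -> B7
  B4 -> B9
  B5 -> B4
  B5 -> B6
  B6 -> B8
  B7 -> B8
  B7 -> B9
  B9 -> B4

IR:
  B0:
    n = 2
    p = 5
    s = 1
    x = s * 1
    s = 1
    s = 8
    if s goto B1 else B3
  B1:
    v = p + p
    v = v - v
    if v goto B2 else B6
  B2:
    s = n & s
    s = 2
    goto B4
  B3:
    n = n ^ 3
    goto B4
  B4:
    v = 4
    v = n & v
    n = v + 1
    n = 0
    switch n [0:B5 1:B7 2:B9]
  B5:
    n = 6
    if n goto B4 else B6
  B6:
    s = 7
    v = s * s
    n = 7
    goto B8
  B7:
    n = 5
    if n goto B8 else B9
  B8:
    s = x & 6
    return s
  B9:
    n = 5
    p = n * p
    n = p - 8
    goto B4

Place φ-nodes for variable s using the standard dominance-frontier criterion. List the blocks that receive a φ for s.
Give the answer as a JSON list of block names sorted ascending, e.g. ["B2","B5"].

Answer: ["B4", "B6", "B8"]

Derivation:
idom tree: B1←B0 B2←B1 B3←B0 B4←B0 B5←B4 B6←B0 B7←B4 B8←B0 B9←B4
Join-block Dom:
  B4: preds {B2,B3,B5,B9}: {B0,B1,B2} ∩ {B0,B3} ∩ {B0,B4,B5} ∩ {B0,B4,B9} = {B0}; idom=B0
  B6: preds {B1,B5}: {B0,B1} ∩ {B0,B4,B5} = {B0}; idom=B0
  B8: preds {B6,B7}: {B0,B6} ∩ {B0,B4,B7} = {B0}; idom=B0
  B9: preds {B4,B7}: {B0,B4} ∩ {B0,B4,B7} = {B0,B4}; idom=B4

DF walk-up:
  B4←B2: walk B2→B1 to B0
  B4←B3: walk B3 to B0
  B4←B5: walk B5→B4 to B0
  B4←B9: walk B9→B4 to B0
  B6←B1: walk B1 to B0
  B6←B5: walk B5→B4 to B0
  B8←B6: walk B6 to B0
  B8←B7: walk B7→B4 to B0
  B9←B4: walk · to B4
  B9←B7: walk B7 to B4
  B0 → ∅
  B1 → {B4,B6}
  B2 → {B4}
  B3 → {B4}
  B4 → {B4,B6,B8}
  B5 → {B4,B6}
  B6 → {B8}
  B7 → {B8,B9}
  B8 → ∅
  B9 → {B4}

φ for s: defs {B0,B2,B6,B8}
  DF⁺ = {B4,B6,B8}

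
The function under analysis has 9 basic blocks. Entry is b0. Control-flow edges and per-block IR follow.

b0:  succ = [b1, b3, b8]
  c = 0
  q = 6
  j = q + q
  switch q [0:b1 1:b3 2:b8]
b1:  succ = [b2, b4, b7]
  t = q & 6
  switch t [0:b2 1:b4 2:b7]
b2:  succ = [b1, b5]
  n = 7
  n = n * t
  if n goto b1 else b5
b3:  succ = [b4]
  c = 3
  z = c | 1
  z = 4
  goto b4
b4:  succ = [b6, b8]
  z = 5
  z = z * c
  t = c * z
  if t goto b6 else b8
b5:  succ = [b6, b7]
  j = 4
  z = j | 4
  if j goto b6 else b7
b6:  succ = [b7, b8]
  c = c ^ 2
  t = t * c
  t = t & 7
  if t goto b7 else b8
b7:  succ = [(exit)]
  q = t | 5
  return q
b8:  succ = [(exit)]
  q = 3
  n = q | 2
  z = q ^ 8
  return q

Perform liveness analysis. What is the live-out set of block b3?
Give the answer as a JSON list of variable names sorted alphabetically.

Answer: ["c"]

Derivation:
Per-block:
  b0: {c,j,q} / ∅
  b1: {t} / {q}
  b2: {n} / {t}
  b3: {c,z} / ∅
  b4: {t,z} / {c}
  b5: {j,z} / ∅
  b6: {c,t} / {c,t}
  b7: {q} / {t}
  b8: {n,q,z} / ∅

Live sets:
  b0: in=∅ out={c,q}
  b1: in={c,q} out={c,q,t}
  b2: in={c,q,t} out={c,q,t}
  b3: in=∅ out={c}
  b4: in={c} out={c,t}
  b5: in={c,t} out={c,t}
  b6: in={c,t} out={t}
  b7: in={t} out=∅
  b8: in=∅ out=∅

live-out(b3) = ["c"]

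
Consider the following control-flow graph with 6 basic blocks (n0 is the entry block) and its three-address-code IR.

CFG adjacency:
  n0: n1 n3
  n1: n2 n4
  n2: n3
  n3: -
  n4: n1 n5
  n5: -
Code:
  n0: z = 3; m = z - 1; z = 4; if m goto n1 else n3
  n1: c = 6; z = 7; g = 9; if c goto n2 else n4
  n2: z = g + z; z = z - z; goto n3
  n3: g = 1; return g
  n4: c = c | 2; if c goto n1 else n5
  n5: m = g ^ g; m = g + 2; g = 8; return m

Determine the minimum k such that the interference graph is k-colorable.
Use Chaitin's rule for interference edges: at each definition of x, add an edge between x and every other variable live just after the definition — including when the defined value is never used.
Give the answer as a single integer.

Answer: 3

Derivation:
Block summaries:
  n0: def={m,z} ue=∅
  n1: def={c,g,z} ue=∅
  n2: def={z} ue={g,z}
  n3: def={g} ue=∅
  n4: def={c} ue={c}
  n5: def={g,m} ue={g}

Live sets:
  n0: in=∅ out=∅
  n1: in=∅ out={c,g,z}
  n2: in={g,z} out=∅
  n3: in=∅ out=∅
  n4: in={c,g} out={g}
  n5: in={g} out=∅

Conflict graph:
  c↔{g,z}
  g↔{c,m,z}
  m↔{g,z}
  z↔{c,g,m}

Colouring:
  {c,g,z} pairwise interfere (3-clique) ⇒ χ ≥ 3
  3-colouring: r0={g}  r1={z}  r2={c,m}
  χ = 3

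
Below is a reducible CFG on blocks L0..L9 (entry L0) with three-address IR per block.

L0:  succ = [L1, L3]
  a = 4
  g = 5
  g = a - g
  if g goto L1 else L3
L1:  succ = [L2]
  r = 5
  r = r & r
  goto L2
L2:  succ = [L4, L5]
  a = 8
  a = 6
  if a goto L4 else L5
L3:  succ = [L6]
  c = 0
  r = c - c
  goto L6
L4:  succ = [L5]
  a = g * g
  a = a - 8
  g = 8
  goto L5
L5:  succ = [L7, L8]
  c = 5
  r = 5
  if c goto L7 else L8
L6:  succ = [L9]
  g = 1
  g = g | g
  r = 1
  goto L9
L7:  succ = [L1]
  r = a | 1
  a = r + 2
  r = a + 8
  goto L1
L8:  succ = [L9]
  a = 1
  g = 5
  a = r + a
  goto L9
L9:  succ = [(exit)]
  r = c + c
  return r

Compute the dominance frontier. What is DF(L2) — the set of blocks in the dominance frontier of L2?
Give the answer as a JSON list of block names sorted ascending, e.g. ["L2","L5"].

Answer: ["L1", "L9"]

Working:
idom tree: L1←L0 L2←L1 L3←L0 L4←L2 L5←L2 L6←L3 L7←L5 L8←L5 L9←L0
Dom∩ at merges:
  L1: preds {L0,L7}: {L0} ∩ {L0,L1,L2,L5,L7} = {L0}; idom=L0
  L5: preds {L2,L4}: {L0,L1,L2} ∩ {L0,L1,L2,L4} = {L0,L1,L2}; idom=L2
  L9: preds {L6,L8}: {L0,L3,L6} ∩ {L0,L1,L2,L5,L8} = {L0}; idom=L0

DF walk-up:
  L1←L0: walk · to L0
  L1←L7: walk L7→L5→L2→L1 to L0
  L5←L2: walk · to L2
  L5←L4: walk L4 to L2
  L9←L6: walk L6→L3 to L0
  L9←L8: walk L8→L5→L2→L1 to L0
  L0: DF=∅
  L1: DF={L1,L9}
  L2: DF={L1,L9}
  L3: DF={L9}
  L4: DF={L5}
  L5: DF={L1,L9}
  L6: DF={L9}
  L7: DF={L1}
  L8: DF={L9}
  L9: DF=∅

DF(L2) = ["L1", "L9"]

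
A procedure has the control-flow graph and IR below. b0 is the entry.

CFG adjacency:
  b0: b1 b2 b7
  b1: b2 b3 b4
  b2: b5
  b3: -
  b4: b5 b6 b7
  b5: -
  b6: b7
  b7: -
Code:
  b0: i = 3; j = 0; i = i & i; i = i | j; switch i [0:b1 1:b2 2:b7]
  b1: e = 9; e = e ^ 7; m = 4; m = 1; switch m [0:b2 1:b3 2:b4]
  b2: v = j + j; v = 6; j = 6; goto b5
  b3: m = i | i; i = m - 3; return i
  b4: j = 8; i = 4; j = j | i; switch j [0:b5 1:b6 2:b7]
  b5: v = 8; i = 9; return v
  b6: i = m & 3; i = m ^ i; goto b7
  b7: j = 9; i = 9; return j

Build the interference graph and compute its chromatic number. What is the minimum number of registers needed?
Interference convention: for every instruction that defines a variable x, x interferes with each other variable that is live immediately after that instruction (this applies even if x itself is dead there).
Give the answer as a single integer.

Per-block:
  b0: {i,j} / ∅
  b1: {e,m} / ∅
  b2: {j,v} / {j}
  b3: {i,m} / {i}
  b4: {i,j} / ∅
  b5: {i,v} / ∅
  b6: {i} / {m}
  b7: {i,j} / ∅

Live sets:
  live b0: ∅→{i,j}
  live b1: {i,j}→{i,j,m}
  live b2: {j}→∅
  live b3: {i}→∅
  live b4: {m}→{m}
  live b5: ∅→∅
  live b6: {m}→∅
  live b7: ∅→∅

Interference:
  e↔{i,j}
  i↔{e,j,m,v}
  j↔{e,i,m}
  m↔{i,j}
  v↔{i}

Chromatic number:
  lower bound: {e,i,j} mutually conflict ⇒ χ ≥ 3
  assign e→r2 i→r0 j→r1 m→r2 v→r1 — no edge inside a register ⇒ χ ≤ 3
  χ = 3

Answer: 3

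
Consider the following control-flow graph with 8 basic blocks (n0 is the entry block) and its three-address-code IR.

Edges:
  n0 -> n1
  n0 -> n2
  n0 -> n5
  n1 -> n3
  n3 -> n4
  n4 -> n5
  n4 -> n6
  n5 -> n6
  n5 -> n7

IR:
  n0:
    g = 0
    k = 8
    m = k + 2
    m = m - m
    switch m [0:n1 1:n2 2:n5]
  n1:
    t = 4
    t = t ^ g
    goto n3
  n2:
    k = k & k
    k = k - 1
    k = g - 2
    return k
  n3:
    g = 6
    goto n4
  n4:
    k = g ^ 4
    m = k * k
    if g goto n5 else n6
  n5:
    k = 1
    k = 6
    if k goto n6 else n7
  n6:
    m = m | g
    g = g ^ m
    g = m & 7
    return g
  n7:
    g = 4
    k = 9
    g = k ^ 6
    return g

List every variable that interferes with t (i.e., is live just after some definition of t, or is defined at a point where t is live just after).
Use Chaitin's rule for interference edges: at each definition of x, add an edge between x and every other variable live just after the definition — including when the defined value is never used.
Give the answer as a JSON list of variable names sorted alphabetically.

Answer: ["g"]

Derivation:
Block summaries:
  n0: def={g,k,m} ue=∅
  n1: def={t} ue={g}
  n2: def={k} ue={g,k}
  n3: def={g} ue=∅
  n4: def={k,m} ue={g}
  n5: def={k} ue=∅
  n6: def={g,m} ue={g,m}
  n7: def={g,k} ue=∅

Liveness:
  n0 li=∅ lo={g,k,m}
  n1 li={g} lo=∅
  n2 li={g,k} lo=∅
  n3 li=∅ lo={g}
  n4 li={g} lo={g,m}
  n5 li={g,m} lo={g,m}
  n6 li={g,m} lo=∅
  n7 li=∅ lo=∅

Conflict graph:
  g: {k,m,t}
  k: {g,m}
  m: {g,k}
  t: {g}

N(t) = ["g"]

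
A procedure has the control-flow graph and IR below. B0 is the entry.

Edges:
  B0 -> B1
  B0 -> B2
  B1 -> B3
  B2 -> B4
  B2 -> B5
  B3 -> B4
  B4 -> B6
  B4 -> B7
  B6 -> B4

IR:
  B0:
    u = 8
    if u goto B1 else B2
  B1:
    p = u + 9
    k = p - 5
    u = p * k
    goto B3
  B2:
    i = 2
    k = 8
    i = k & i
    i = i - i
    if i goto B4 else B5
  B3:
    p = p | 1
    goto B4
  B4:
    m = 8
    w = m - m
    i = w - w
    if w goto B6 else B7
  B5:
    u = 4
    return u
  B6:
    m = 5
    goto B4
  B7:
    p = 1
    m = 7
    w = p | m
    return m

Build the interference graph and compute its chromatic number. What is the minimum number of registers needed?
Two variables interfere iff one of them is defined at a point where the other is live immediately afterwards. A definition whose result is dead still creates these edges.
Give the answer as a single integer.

Per-block:
  B0: def={u} ue=∅
  B1: def={k,p,u} ue={u}
  B2: def={i,k} ue=∅
  B3: def={p} ue={p}
  B4: def={i,m,w} ue=∅
  B5: def={u} ue=∅
  B6: def={m} ue=∅
  B7: def={m,p,w} ue=∅

Liveness:
  B0 li=∅ lo={u}
  B1 li={u} lo={p}
  B2 li=∅ lo=∅
  B3 li={p} lo=∅
  B4 li=∅ lo=∅
  B5 li=∅ lo=∅
  B6 li=∅ lo=∅
  B7 li=∅ lo=∅

Interference:
  i↔{k,w}
  k↔{i,p}
  m↔{p,w}
  p↔{k,m,u}
  u↔{p}
  w↔{i,m}

Registers:
  odd cycle i–k–p–m–w–i is not 2-colourable ⇒ χ ≥ 3
  3-colouring: c0={i,p}  c1={k,m,u}  c2={w}
  χ = 3

Answer: 3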